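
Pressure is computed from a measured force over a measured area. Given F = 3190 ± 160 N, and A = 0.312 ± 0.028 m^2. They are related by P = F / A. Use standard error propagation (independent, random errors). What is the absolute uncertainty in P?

1050 Pa

Each factor contributes (exponent × relative error)² to (δP/P)²:
  (1·δF/F)² = (1×0.0502)² = 0.00252;  (-1·δA/A)² = (-1×0.0897)² = 0.00805
δP/P = √(0.0106) = 0.103
P = 10200 Pa, so δP = 0.103 × 10200 = 1050 Pa.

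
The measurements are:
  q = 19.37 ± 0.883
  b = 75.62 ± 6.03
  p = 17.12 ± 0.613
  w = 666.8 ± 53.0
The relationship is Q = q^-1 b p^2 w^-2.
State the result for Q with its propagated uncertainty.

Products/powers → add relative errors in quadrature, weighted by exponent:
  (-1·δq/q)² = (-1×0.0456)² = 0.00208;  (1·δb/b)² = (1×0.0797)² = 0.00636;  (2·δp/p)² = (2×0.0358)² = 0.00513;  (-2·δw/w)² = (-2×0.0795)² = 0.0253
δQ/Q = √(0.0388) = 0.197
Q = 0.002573, so δQ = 0.197 × 0.002573 = 0.000507.

0.002573 ± 0.000507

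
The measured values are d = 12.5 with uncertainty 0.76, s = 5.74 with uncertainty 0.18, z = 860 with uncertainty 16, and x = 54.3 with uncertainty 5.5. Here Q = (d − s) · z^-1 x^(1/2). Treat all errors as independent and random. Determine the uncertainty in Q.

0.00739

Let u = d − s = 6.76. δu = √(δd² + δs²) = √(0.578 + 0.0324) = 0.781, so δu/u = 0.116.
Q is then a monomial in u, z, x:
δQ/Q = √((δu/u)² + (-1·δz/z)² + (½·δx/x)²) = √(0.0133 + 0.000346 + 0.00256) = 0.128
Q = 0.0579, so δQ = 0.128 × 0.0579 = 0.00739.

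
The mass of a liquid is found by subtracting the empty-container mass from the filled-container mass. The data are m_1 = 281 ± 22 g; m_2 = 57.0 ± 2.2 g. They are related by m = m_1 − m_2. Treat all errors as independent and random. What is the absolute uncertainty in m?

22.1 g

Absolute uncertainties add in quadrature for a linear combination:
  (δm_1)² = 484;  (δm_2)² = 4.84
δm = √(489) = 22.1 g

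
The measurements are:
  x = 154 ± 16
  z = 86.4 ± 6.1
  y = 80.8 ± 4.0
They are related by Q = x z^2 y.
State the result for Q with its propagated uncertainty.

(9.29 ± 1.69) × 10^7

For a monomial Q ∝ x, z^2, y, fractional errors add in quadrature:
  (1·δx/x)² = (1×0.104)² = 0.0108;  (2·δz/z)² = (2×0.0706)² = 0.0199;  (1·δy/y)² = (1×0.0495)² = 0.00245
δQ/Q = √(0.0332) = 0.182
Q = 9.29e+07, so δQ = 0.182 × 9.29e+07 = 1.69e+07.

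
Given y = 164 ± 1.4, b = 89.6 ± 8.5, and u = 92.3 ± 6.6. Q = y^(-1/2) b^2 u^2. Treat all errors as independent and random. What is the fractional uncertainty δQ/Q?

Q is a product of powers, so relative uncertainties combine in quadrature:
  (−½·δy/y)² = (-0.5×0.00854)² = 1.82e-05;  (2·δb/b)² = (2×0.0949)² = 0.0360;  (2·δu/u)² = (2×0.0715)² = 0.0205
δQ/Q = √(0.0565) = 0.238

0.238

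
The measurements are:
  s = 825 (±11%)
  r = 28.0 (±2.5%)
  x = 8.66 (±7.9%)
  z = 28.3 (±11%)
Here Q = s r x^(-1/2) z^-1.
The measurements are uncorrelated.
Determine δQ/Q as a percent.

16.2%

Products/powers → add relative errors in quadrature, weighted by exponent:
  (1·δs/s)² = (1×0.110)² = 0.0121;  (1·δr/r)² = (1×0.0250)² = 0.000625;  (−½·δx/x)² = (-0.5×0.0790)² = 0.00156;  (-1·δz/z)² = (-1×0.110)² = 0.0121
δQ/Q = √(0.0264) = 0.162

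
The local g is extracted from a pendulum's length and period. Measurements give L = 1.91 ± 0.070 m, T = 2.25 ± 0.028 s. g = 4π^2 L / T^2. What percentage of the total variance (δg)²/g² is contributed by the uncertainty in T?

31.6%

(δg/g)² = (1·δL/L)² + (-2·δT/T)²
  L term: (1×0.0366)² = 0.00134
  T term: (-2×0.0124)² = 0.000619
Total = 0.00196. Share from T = 0.000619/0.00196 = 0.316.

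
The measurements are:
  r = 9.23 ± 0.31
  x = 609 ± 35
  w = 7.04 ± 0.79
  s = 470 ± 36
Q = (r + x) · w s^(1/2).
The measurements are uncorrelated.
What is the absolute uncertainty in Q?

Let u = r + x = 618. δu = √(δr² + δx²) = √(0.0961 + 1220) = 35.0, so δu/u = 0.0566.
Q is then a monomial in u, w, s:
δQ/Q = √((δu/u)² + (1·δw/w)² + (½·δs/s)²) = √(0.00321 + 0.0126 + 0.00147) = 0.131
Q = 94400, so δQ = 0.131 × 94400 = 12400.

12400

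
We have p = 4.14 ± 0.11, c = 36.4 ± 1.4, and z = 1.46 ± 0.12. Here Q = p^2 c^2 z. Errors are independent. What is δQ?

4130

Each factor contributes (exponent × relative error)² to (δQ/Q)²:
  (2·δp/p)² = (2×0.0266)² = 0.00282;  (2·δc/c)² = (2×0.0385)² = 0.00592;  (1·δz/z)² = (1×0.0822)² = 0.00676
δQ/Q = √(0.0155) = 0.124
Q = 33200, so δQ = 0.124 × 33200 = 4130.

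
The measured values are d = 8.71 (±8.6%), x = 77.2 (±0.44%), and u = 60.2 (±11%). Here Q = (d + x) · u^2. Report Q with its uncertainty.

Let w = d + x = 85.9. δw = √(δd² + δx²) = √(0.561 + 0.115) = 0.822, so δw/w = 0.00957.
Q is then a monomial in w, u:
δQ/Q = √((δw/w)² + (2·δu/u)²) = √(9.17e-05 + 0.0484) = 0.220
Q = 3.11e+05, so δQ = 0.220 × 3.11e+05 = 68600.

(3.11 ± 0.686) × 10^5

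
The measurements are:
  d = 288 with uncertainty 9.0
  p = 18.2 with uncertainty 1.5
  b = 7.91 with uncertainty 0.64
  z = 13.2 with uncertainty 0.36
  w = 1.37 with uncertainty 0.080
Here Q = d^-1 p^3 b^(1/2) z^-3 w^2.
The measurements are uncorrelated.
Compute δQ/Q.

Each factor contributes (exponent × relative error)² to (δQ/Q)²:
  (-1·δd/d)² = (-1×0.0312)² = 0.000977;  (3·δp/p)² = (3×0.0824)² = 0.0611;  (½·δb/b)² = (0.5×0.0809)² = 0.00164;  (-3·δz/z)² = (-3×0.0273)² = 0.00669;  (2·δw/w)² = (2×0.0584)² = 0.0136
δQ/Q = √(0.0841) = 0.290

0.290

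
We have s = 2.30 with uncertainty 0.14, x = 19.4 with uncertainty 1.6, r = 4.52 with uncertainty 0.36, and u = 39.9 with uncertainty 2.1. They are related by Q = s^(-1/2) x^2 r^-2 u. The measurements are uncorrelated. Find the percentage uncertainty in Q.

Relative error in a monomial: (δQ/Q)² = Σ (nᵢ · δxᵢ/xᵢ)².
  (−½·δs/s)² = (-0.5×0.0609)² = 0.000926;  (2·δx/x)² = (2×0.0825)² = 0.0272;  (-2·δr/r)² = (-2×0.0796)² = 0.0254;  (1·δu/u)² = (1×0.0526)² = 0.00277
δQ/Q = √(0.0563) = 0.237

23.7%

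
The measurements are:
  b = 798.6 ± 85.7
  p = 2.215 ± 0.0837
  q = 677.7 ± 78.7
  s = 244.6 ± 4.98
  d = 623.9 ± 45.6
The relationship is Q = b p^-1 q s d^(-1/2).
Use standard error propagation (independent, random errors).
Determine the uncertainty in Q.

For a monomial Q ∝ b, p^-1, q, s, d^(-1/2), fractional errors add in quadrature:
  (1·δb/b)² = (1×0.107)² = 0.0115;  (-1·δp/p)² = (-1×0.0378)² = 0.00143;  (1·δq/q)² = (1×0.116)² = 0.0135;  (1·δs/s)² = (1×0.0204)² = 0.000415;  (−½·δd/d)² = (-0.5×0.0731)² = 0.00134
δQ/Q = √(0.0282) = 0.168
Q = 2.393e+06, so δQ = 0.168 × 2.393e+06 = 4.02e+05.

4.02e+05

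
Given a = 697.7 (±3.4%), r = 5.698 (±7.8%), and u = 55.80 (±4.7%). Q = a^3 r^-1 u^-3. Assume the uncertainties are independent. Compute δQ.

65.4

Each factor contributes (exponent × relative error)² to (δQ/Q)²:
  (3·δa/a)² = (3×0.0340)² = 0.0104;  (-1·δr/r)² = (-1×0.0780)² = 0.00608;  (-3·δu/u)² = (-3×0.0470)² = 0.0199
δQ/Q = √(0.0364) = 0.191
Q = 343.1, so δQ = 0.191 × 343.1 = 65.4.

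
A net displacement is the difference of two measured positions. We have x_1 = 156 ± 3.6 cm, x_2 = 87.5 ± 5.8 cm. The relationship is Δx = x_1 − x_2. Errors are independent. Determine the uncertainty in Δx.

Each term contributes (cᵢ δxᵢ)² to (δΔx)²:
  (δx_1)² = 13.0;  (δx_2)² = 33.6
δΔx = √(46.6) = 6.83 cm

6.83 cm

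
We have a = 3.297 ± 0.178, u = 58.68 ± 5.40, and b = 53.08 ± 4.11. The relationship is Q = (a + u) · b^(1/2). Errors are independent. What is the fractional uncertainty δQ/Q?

0.0954

Let w = a + u = 61.98. δw = √(δa² + δu²) = √(0.0317 + 29.2) = 5.40, so δw/w = 0.0872.
Q is then a monomial in w, b:
δQ/Q = √((δw/w)² + (½·δb/b)²) = √(0.00760 + 0.00150) = 0.0954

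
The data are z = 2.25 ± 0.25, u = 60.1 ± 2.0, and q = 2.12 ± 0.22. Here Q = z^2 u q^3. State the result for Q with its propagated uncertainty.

2900 ± 1110

Q is a product of powers, so relative uncertainties combine in quadrature:
  (2·δz/z)² = (2×0.111)² = 0.0494;  (1·δu/u)² = (1×0.0333)² = 0.00111;  (3·δq/q)² = (3×0.104)² = 0.0969
δQ/Q = √(0.147) = 0.384
Q = 2900, so δQ = 0.384 × 2900 = 1110.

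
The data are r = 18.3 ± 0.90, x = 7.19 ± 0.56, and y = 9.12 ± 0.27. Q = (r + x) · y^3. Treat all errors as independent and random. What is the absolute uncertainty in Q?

1900

Let u = r + x = 25.5. δu = √(δr² + δx²) = √(0.810 + 0.314) = 1.06, so δu/u = 0.0416.
Q is then a monomial in u, y:
δQ/Q = √((δu/u)² + (3·δy/y)²) = √(0.00173 + 0.00789) = 0.0981
Q = 19300, so δQ = 0.0981 × 19300 = 1900.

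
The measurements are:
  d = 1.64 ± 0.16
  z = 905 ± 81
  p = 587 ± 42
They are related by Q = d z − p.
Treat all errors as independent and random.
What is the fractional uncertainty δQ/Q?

0.224

Let w = d·z = 1480. δw/w = √((1·δd/d)² + (1·δz/z)²) = √(0.00952 + 0.00801) = 0.132, so δw = 197.
Q = w − p: δQ = √(δw² + δp²) = √(38600 + 1760) = 201
Q = 897, so δQ/Q = 201/897 = 0.224.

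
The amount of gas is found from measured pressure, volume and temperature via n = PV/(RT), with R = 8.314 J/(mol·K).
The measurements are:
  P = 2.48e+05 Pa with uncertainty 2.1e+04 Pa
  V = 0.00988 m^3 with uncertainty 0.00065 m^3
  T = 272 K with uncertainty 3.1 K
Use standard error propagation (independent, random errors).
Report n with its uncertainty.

1.08 ± 0.117 mol

Products/powers → add relative errors in quadrature, weighted by exponent:
  (1·δP/P)² = (1×0.0847)² = 0.00717;  (1·δV/V)² = (1×0.0658)² = 0.00433;  (-1·δT/T)² = (-1×0.0114)² = 0.000130
δn/n = √(0.0116) = 0.108
n = 1.08 mol, so δn = 0.108 × 1.08 = 0.117 mol.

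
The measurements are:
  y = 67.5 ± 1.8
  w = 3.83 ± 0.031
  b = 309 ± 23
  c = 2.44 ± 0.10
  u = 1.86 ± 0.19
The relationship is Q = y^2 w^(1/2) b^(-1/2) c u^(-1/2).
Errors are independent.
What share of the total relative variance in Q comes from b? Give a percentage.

16.2%

(δQ/Q)² = (2·δy/y)² + (½·δw/w)² + (−½·δb/b)² + (1·δc/c)² + (−½·δu/u)²
  y term: (2×0.0267)² = 0.00284
  w term: (0.5×0.00809)² = 1.64e-05
  b term: (-0.5×0.0744)² = 0.00139
  c term: (1×0.0410)² = 0.00168
  u term: (-0.5×0.102)² = 0.00261
Total = 0.00853. Share from b = 0.00139/0.00853 = 0.162.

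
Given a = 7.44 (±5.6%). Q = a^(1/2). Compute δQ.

0.0764

Q ∝ a^(1/2), so δQ/Q = |½| · δa/a = 0.5 × 0.0560 = 0.0280.
Q = 2.73, so δQ = 0.0280 × 2.73 = 0.0764.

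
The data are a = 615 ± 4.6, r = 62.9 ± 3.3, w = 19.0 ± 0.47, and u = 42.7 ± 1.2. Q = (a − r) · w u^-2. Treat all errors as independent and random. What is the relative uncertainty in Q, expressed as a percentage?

Let h = a − r = 552. δh = √(δa² + δr²) = √(21.2 + 10.9) = 5.66, so δh/h = 0.0103.
Q is then a monomial in h, w, u:
δQ/Q = √((δh/h)² + (1·δw/w)² + (-2·δu/u)²) = √(0.000105 + 0.000612 + 0.00316) = 0.0623

6.23%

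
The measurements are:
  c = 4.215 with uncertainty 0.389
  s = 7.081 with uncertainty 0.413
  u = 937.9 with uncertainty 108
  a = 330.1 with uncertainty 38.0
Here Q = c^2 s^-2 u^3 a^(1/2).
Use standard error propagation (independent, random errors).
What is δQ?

2.19e+09

For a monomial Q ∝ c^2, s^-2, u^3, a^(1/2), fractional errors add in quadrature:
  (2·δc/c)² = (2×0.0923)² = 0.0341;  (-2·δs/s)² = (-2×0.0583)² = 0.0136;  (3·δu/u)² = (3×0.115)² = 0.119;  (½·δa/a)² = (0.5×0.115)² = 0.00331
δQ/Q = √(0.170) = 0.413
Q = 5.311e+09, so δQ = 0.413 × 5.311e+09 = 2.19e+09.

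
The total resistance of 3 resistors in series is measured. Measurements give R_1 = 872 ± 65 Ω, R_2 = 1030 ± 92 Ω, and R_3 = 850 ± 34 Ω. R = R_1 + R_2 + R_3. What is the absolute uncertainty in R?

118 Ω

For a sum/difference, combine absolute errors in quadrature:
  (δR_1)² = 4220;  (δR_2)² = 8460;  (δR_3)² = 1160
δR = √(13800) = 118 Ω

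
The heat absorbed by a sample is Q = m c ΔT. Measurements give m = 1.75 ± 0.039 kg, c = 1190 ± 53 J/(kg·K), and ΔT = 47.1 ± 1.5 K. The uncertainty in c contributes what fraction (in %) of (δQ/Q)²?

(δQ/Q)² = (1·δm/m)² + (1·δc/c)² + (1·δΔT/ΔT)²
  m term: (1×0.0223)² = 0.000497
  c term: (1×0.0445)² = 0.00198
  ΔT term: (1×0.0318)² = 0.00101
Total = 0.00349. Share from c = 0.00198/0.00349 = 0.568.

56.8%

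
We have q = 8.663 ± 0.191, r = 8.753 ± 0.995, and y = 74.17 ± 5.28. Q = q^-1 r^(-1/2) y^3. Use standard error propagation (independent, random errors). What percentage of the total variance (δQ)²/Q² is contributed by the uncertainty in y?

92.5%

(δQ/Q)² = (-1·δq/q)² + (−½·δr/r)² + (3·δy/y)²
  q term: (-1×0.0220)² = 0.000486
  r term: (-0.5×0.114)² = 0.00323
  y term: (3×0.0712)² = 0.0456
Total = 0.0493. Share from y = 0.0456/0.0493 = 0.925.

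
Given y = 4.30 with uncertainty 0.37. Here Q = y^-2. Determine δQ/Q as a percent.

Q ∝ y^-2, so δQ/Q = |-2| · δy/y = 2 × 0.0860 = 0.172.

17.2%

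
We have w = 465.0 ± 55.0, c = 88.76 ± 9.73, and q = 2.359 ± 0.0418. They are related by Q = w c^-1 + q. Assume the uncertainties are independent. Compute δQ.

Let p = w·c^-1 = 5.239. δp/p = √((1·δw/w)² + (-1·δc/c)²) = √(0.0140 + 0.0120) = 0.161, so δp = 0.845.
Q = p + q: δQ = √(δp² + δq²) = √(0.714 + 0.00175) = 0.846

0.846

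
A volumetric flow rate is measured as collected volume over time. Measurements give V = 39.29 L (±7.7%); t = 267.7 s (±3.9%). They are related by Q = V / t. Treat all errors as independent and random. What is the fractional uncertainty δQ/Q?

0.0863

Products/powers → add relative errors in quadrature, weighted by exponent:
  (1·δV/V)² = (1×0.0770)² = 0.00593;  (-1·δt/t)² = (-1×0.0390)² = 0.00152
δQ/Q = √(0.00745) = 0.0863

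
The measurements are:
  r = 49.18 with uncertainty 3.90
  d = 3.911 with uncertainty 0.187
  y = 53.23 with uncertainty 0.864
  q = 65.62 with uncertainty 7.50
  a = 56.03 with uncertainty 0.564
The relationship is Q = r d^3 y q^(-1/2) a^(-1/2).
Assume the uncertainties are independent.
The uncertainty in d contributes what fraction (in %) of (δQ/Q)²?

(δQ/Q)² = (1·δr/r)² + (3·δd/d)² + (1·δy/y)² + (−½·δq/q)² + (−½·δa/a)²
  r term: (1×0.0793)² = 0.00629
  d term: (3×0.0478)² = 0.0206
  y term: (1×0.0162)² = 0.000263
  q term: (-0.5×0.114)² = 0.00327
  a term: (-0.5×0.0101)² = 2.53e-05
Total = 0.0304. Share from d = 0.0206/0.0304 = 0.676.

67.6%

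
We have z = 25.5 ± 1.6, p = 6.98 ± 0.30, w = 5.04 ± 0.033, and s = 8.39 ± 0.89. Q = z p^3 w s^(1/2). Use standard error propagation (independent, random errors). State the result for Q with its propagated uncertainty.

(1.27 ± 0.194) × 10^5

Each factor contributes (exponent × relative error)² to (δQ/Q)²:
  (1·δz/z)² = (1×0.0627)² = 0.00394;  (3·δp/p)² = (3×0.0430)² = 0.0166;  (1·δw/w)² = (1×0.00655)² = 4.29e-05;  (½·δs/s)² = (0.5×0.106)² = 0.00281
δQ/Q = √(0.0234) = 0.153
Q = 1.27e+05, so δQ = 0.153 × 1.27e+05 = 19400.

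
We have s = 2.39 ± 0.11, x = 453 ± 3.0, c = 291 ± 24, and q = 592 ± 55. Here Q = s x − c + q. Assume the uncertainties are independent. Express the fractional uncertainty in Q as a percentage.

5.66%

Let p = s·x = 1080. δp/p = √((1·δs/s)² + (1·δx/x)²) = √(0.00212 + 4.39e-05) = 0.0465, so δp = 50.3.
Q = p − c + q: δQ = √(δp² + δc² + δq²) = √(2530 + 576 + 3020) = 78.3
Q = 1380, so δQ/Q = 78.3/1380 = 0.0566.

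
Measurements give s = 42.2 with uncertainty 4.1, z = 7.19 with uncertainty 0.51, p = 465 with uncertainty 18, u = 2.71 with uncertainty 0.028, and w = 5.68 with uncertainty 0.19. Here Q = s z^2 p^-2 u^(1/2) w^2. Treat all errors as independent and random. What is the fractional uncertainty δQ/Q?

Each factor contributes (exponent × relative error)² to (δQ/Q)²:
  (1·δs/s)² = (1×0.0972)² = 0.00944;  (2·δz/z)² = (2×0.0709)² = 0.0201;  (-2·δp/p)² = (-2×0.0387)² = 0.00599;  (½·δu/u)² = (0.5×0.0103)² = 2.67e-05;  (2·δw/w)² = (2×0.0335)² = 0.00448
δQ/Q = √(0.0401) = 0.200

0.200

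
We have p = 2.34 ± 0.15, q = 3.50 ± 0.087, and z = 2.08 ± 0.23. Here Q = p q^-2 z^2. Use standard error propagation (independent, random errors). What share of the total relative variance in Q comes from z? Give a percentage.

88.1%

(δQ/Q)² = (1·δp/p)² + (-2·δq/q)² + (2·δz/z)²
  p term: (1×0.0641)² = 0.00411
  q term: (-2×0.0249)² = 0.00247
  z term: (2×0.111)² = 0.0489
Total = 0.0555. Share from z = 0.0489/0.0555 = 0.881.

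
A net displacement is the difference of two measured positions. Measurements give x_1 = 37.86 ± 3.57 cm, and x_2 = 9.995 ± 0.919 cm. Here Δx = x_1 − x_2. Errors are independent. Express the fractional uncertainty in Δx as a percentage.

Δx is a linear combination, so absolute uncertainties add in quadrature:
  (δx_1)² = 12.7;  (δx_2)² = 0.845
δΔx = √(13.6) = 3.69 cm
Δx = 27.87 cm, so δΔx/Δx = 3.69/27.87 = 0.132.

13.2%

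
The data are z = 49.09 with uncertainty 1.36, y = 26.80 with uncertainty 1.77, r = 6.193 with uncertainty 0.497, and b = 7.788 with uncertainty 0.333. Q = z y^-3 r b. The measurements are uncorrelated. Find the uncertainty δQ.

For a monomial Q ∝ z, y^-3, r, b, fractional errors add in quadrature:
  (1·δz/z)² = (1×0.0277)² = 0.000768;  (-3·δy/y)² = (-3×0.0660)² = 0.0393;  (1·δr/r)² = (1×0.0803)² = 0.00644;  (1·δb/b)² = (1×0.0428)² = 0.00183
δQ/Q = √(0.0483) = 0.220
Q = 0.1230, so δQ = 0.220 × 0.1230 = 0.0270.

0.0270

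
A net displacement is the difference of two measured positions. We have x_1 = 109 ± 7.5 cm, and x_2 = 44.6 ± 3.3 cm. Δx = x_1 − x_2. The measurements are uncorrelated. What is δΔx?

8.19 cm

Absolute uncertainties add in quadrature for a linear combination:
  (δx_1)² = 56.2;  (δx_2)² = 10.9
δΔx = √(67.1) = 8.19 cm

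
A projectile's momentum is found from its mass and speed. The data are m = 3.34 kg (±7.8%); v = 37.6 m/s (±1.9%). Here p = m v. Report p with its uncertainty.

p is a product of powers, so relative uncertainties combine in quadrature:
  (1·δm/m)² = (1×0.0780)² = 0.00608;  (1·δv/v)² = (1×0.0190)² = 0.000361
δp/p = √(0.00645) = 0.0803
p = 126 kg·m/s, so δp = 0.0803 × 126 = 10.1 kg·m/s.

126 ± 10.1 kg·m/s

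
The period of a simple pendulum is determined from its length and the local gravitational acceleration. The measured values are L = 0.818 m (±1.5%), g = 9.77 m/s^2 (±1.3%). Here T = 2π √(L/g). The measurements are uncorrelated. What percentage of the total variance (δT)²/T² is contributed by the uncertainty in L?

57.1%

(δT/T)² = (½·δL/L)² + (−½·δg/g)²
  L term: (0.5×0.0150)² = 5.62e-05
  g term: (-0.5×0.0130)² = 4.23e-05
Total = 9.85e-05. Share from L = 5.62e-05/9.85e-05 = 0.571.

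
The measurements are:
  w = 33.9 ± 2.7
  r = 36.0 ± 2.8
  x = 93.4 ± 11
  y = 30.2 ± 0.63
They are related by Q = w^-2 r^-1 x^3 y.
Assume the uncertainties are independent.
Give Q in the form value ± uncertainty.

Since Q is a product/quotient, work with relative uncertainties:
  (-2·δw/w)² = (-2×0.0796)² = 0.0254;  (-1·δr/r)² = (-1×0.0778)² = 0.00605;  (3·δx/x)² = (3×0.118)² = 0.125;  (1·δy/y)² = (1×0.0209)² = 0.000435
δQ/Q = √(0.157) = 0.396
Q = 595, so δQ = 0.396 × 595 = 235.

595 ± 235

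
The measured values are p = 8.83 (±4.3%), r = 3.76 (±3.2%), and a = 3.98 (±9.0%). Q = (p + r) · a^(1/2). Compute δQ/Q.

Let u = p + r = 12.6. δu = √(δp² + δr²) = √(0.144 + 0.0145) = 0.398, so δu/u = 0.0316.
Q is then a monomial in u, a:
δQ/Q = √((δu/u)² + (½·δa/a)²) = √(0.00100 + 0.00202) = 0.0550

0.0550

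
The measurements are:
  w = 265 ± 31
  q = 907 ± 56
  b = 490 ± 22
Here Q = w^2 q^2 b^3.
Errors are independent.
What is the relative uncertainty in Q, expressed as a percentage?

Since Q is a product/quotient, work with relative uncertainties:
  (2·δw/w)² = (2×0.117)² = 0.0547;  (2·δq/q)² = (2×0.0617)² = 0.0152;  (3·δb/b)² = (3×0.0449)² = 0.0181
δQ/Q = √(0.0881) = 0.297

29.7%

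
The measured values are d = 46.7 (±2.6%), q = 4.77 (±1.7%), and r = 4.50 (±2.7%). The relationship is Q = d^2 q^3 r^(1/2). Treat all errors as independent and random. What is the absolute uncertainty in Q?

Q is a product of powers, so relative uncertainties combine in quadrature:
  (2·δd/d)² = (2×0.0260)² = 0.00270;  (3·δq/q)² = (3×0.0170)² = 0.00260;  (½·δr/r)² = (0.5×0.0270)² = 0.000182
δQ/Q = √(0.00549) = 0.0741
Q = 5.02e+05, so δQ = 0.0741 × 5.02e+05 = 37200.

37200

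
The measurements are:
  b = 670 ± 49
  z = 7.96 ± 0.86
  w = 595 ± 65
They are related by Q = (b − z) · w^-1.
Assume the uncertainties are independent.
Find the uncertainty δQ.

Let u = b − z = 662. δu = √(δb² + δz²) = √(2400 + 0.740) = 49.0, so δu/u = 0.0740.
Q is then a monomial in u, w:
δQ/Q = √((δu/u)² + (-1·δw/w)²) = √(0.00548 + 0.0119) = 0.132
Q = 1.11, so δQ = 0.132 × 1.11 = 0.147.

0.147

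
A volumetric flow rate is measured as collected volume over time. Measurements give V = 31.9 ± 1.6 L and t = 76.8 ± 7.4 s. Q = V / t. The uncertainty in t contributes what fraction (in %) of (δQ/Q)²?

78.7%

(δQ/Q)² = (1·δV/V)² + (-1·δt/t)²
  V term: (1×0.0502)² = 0.00252
  t term: (-1×0.0964)² = 0.00928
Total = 0.0118. Share from t = 0.00928/0.0118 = 0.787.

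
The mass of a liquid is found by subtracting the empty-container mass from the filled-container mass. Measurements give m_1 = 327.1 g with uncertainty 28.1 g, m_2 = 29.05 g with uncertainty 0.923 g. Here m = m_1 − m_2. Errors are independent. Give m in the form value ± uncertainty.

298.1 ± 28.1 g

For a sum/difference, combine absolute errors in quadrature:
  (δm_1)² = 790;  (δm_2)² = 0.852
δm = √(790) = 28.1 g
m = 298.1 g.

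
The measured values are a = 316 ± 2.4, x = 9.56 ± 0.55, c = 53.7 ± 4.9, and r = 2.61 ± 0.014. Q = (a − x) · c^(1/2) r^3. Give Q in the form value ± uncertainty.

Let u = a − x = 306. δu = √(δa² + δx²) = √(5.76 + 0.303) = 2.46, so δu/u = 0.00803.
Q is then a monomial in u, c, r:
δQ/Q = √((δu/u)² + (½·δc/c)² + (3·δr/r)²) = √(6.46e-05 + 0.00208 + 0.000259) = 0.0490
Q = 39900, so δQ = 0.0490 × 39900 = 1960.

39900 ± 1960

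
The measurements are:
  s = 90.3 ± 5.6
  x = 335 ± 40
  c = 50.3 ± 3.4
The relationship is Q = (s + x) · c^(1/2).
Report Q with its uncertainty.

3020 ± 304

Let u = s + x = 425. δu = √(δs² + δx²) = √(31.4 + 1600) = 40.4, so δu/u = 0.0950.
Q is then a monomial in u, c:
δQ/Q = √((δu/u)² + (½·δc/c)²) = √(0.00902 + 0.00114) = 0.101
Q = 3020, so δQ = 0.101 × 3020 = 304.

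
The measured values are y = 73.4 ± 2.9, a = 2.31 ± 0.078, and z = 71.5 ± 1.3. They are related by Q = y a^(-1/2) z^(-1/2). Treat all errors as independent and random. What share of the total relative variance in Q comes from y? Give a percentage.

80.9%

(δQ/Q)² = (1·δy/y)² + (−½·δa/a)² + (−½·δz/z)²
  y term: (1×0.0395)² = 0.00156
  a term: (-0.5×0.0338)² = 0.000285
  z term: (-0.5×0.0182)² = 8.26e-05
Total = 0.00193. Share from y = 0.00156/0.00193 = 0.809.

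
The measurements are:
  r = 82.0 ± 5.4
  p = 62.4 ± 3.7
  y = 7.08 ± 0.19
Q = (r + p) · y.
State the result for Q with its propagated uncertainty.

1020 ± 53.9

Let u = r + p = 144. δu = √(δr² + δp²) = √(29.2 + 13.7) = 6.55, so δu/u = 0.0453.
Q is then a monomial in u, y:
δQ/Q = √((δu/u)² + (1·δy/y)²) = √(0.00206 + 0.000720) = 0.0527
Q = 1020, so δQ = 0.0527 × 1020 = 53.9.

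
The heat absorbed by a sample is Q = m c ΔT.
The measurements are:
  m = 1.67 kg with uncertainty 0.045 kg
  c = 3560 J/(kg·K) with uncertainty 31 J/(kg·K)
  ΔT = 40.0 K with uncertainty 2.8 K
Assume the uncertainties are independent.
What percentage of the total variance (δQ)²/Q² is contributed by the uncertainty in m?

(δQ/Q)² = (1·δm/m)² + (1·δc/c)² + (1·δΔT/ΔT)²
  m term: (1×0.0269)² = 0.000726
  c term: (1×0.00871)² = 7.58e-05
  ΔT term: (1×0.0700)² = 0.00490
Total = 0.00570. Share from m = 0.000726/0.00570 = 0.127.

12.7%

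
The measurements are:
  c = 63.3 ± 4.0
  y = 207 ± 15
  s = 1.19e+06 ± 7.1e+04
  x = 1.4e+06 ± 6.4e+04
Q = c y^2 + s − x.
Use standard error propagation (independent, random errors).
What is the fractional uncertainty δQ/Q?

0.176

Let p = c·y^2 = 2.71e+06. δp/p = √((1·δc/c)² + (2·δy/y)²) = √(0.00399 + 0.0210) = 0.158, so δp = 4.29e+05.
Q = p + s − x: δQ = √(δp² + δs² + δx²) = √(1.84e+11 + 5.04e+09 + 4.1e+09) = 4.39e+05
Q = 2.5e+06, so δQ/Q = 4.39e+05/2.5e+06 = 0.176.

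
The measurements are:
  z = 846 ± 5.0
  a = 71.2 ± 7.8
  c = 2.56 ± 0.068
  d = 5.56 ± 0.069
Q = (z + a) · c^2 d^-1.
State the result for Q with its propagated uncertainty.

1080 ± 60.0

Let u = z + a = 917. δu = √(δz² + δa²) = √(25.0 + 60.8) = 9.26, so δu/u = 0.0101.
Q is then a monomial in u, c, d:
δQ/Q = √((δu/u)² + (2·δc/c)² + (-1·δd/d)²) = √(0.000102 + 0.00282 + 0.000154) = 0.0555
Q = 1080, so δQ = 0.0555 × 1080 = 60.0.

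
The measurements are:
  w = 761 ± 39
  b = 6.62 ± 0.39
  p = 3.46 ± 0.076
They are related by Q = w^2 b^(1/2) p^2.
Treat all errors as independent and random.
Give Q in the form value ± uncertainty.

Each factor contributes (exponent × relative error)² to (δQ/Q)²:
  (2·δw/w)² = (2×0.0512)² = 0.0105;  (½·δb/b)² = (0.5×0.0589)² = 0.000868;  (2·δp/p)² = (2×0.0220)² = 0.00193
δQ/Q = √(0.0133) = 0.115
Q = 1.78e+07, so δQ = 0.115 × 1.78e+07 = 2.06e+06.

(1.78 ± 0.206) × 10^7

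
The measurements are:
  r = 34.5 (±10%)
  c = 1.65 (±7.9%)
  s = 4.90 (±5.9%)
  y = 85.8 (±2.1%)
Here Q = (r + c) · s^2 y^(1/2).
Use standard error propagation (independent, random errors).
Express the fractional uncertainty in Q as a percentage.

Let u = r + c = 36.1. δu = √(δr² + δc²) = √(11.9 + 0.0170) = 3.45, so δu/u = 0.0955.
Q is then a monomial in u, s, y:
δQ/Q = √((δu/u)² + (2·δs/s)² + (½·δy/y)²) = √(0.00912 + 0.0139 + 0.000110) = 0.152

15.2%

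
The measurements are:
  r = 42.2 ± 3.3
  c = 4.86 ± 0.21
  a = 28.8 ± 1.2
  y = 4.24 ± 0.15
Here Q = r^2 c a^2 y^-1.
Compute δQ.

3.15e+05

Each factor contributes (exponent × relative error)² to (δQ/Q)²:
  (2·δr/r)² = (2×0.0782)² = 0.0245;  (1·δc/c)² = (1×0.0432)² = 0.00187;  (2·δa/a)² = (2×0.0417)² = 0.00694;  (-1·δy/y)² = (-1×0.0354)² = 0.00125
δQ/Q = √(0.0345) = 0.186
Q = 1.69e+06, so δQ = 0.186 × 1.69e+06 = 3.15e+05.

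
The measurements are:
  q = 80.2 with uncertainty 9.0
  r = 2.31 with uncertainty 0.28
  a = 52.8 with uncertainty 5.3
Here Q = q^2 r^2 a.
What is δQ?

Products/powers → add relative errors in quadrature, weighted by exponent:
  (2·δq/q)² = (2×0.112)² = 0.0504;  (2·δr/r)² = (2×0.121)² = 0.0588;  (1·δa/a)² = (1×0.100)² = 0.0101
δQ/Q = √(0.119) = 0.345
Q = 1.81e+06, so δQ = 0.345 × 1.81e+06 = 6.26e+05.

6.26e+05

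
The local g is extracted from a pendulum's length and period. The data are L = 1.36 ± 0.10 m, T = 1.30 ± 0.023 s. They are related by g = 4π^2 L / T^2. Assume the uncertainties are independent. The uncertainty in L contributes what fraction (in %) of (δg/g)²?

(δg/g)² = (1·δL/L)² + (-2·δT/T)²
  L term: (1×0.0735)² = 0.00541
  T term: (-2×0.0177)² = 0.00125
Total = 0.00666. Share from L = 0.00541/0.00666 = 0.812.

81.2%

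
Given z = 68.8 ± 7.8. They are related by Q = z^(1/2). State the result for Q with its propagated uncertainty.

Q ∝ z^(1/2), so δQ/Q = |½| · δz/z = 0.5 × 0.113 = 0.0567.
Q = 8.29, so δQ = 0.0567 × 8.29 = 0.470.

8.29 ± 0.470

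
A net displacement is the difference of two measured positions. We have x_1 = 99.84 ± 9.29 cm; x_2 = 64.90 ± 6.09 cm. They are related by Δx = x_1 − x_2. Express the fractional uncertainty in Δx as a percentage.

Sums and differences: (δΔx)² = Σ (cᵢ δxᵢ)².
  (δx_1)² = 86.3;  (δx_2)² = 37.1
δΔx = √(123) = 11.1 cm
Δx = 34.94 cm, so δΔx/Δx = 11.1/34.94 = 0.318.

31.8%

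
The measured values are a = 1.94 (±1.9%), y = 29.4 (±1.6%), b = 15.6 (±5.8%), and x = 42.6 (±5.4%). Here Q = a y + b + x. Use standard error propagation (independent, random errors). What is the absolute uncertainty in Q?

2.85

Let p = a·y = 57.0. δp/p = √((1·δa/a)² + (1·δy/y)²) = √(0.000361 + 0.000256) = 0.0248, so δp = 1.42.
Q = p + b + x: δQ = √(δp² + δb² + δx²) = √(2.01 + 0.819 + 5.29) = 2.85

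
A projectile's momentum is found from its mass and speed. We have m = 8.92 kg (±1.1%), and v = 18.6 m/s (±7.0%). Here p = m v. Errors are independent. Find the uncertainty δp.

For a monomial p ∝ m, v, fractional errors add in quadrature:
  (1·δm/m)² = (1×0.0110)² = 0.000121;  (1·δv/v)² = (1×0.0700)² = 0.00490
δp/p = √(0.00502) = 0.0709
p = 166 kg·m/s, so δp = 0.0709 × 166 = 11.8 kg·m/s.

11.8 kg·m/s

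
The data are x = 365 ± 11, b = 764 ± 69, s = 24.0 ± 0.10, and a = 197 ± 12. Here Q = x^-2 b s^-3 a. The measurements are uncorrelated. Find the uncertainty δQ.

Products/powers → add relative errors in quadrature, weighted by exponent:
  (-2·δx/x)² = (-2×0.0301)² = 0.00363;  (1·δb/b)² = (1×0.0903)² = 0.00816;  (-3·δs/s)² = (-3×0.00417)² = 0.000156;  (1·δa/a)² = (1×0.0609)² = 0.00371
δQ/Q = √(0.0157) = 0.125
Q = 8.17e-05, so δQ = 0.125 × 8.17e-05 = 1.02e-05.

1.02e-05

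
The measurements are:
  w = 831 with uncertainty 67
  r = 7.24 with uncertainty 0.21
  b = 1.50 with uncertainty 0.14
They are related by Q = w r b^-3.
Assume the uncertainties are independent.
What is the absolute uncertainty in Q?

Relative error in a monomial: (δQ/Q)² = Σ (nᵢ · δxᵢ/xᵢ)².
  (1·δw/w)² = (1×0.0806)² = 0.00650;  (1·δr/r)² = (1×0.0290)² = 0.000841;  (-3·δb/b)² = (-3×0.0933)² = 0.0784
δQ/Q = √(0.0857) = 0.293
Q = 1780, so δQ = 0.293 × 1780 = 522.

522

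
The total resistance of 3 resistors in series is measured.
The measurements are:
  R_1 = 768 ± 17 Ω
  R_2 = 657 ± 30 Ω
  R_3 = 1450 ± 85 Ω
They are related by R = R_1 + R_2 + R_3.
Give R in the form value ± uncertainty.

Absolute uncertainties add in quadrature for a linear combination:
  (δR_1)² = 289;  (δR_2)² = 900;  (δR_3)² = 7220
δR = √(8410) = 91.7 Ω
R = 2880 Ω.

2880 ± 91.7 Ω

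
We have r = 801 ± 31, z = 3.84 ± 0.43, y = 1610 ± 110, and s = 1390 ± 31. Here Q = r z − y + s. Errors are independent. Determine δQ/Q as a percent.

Let p = r·z = 3080. δp/p = √((1·δr/r)² + (1·δz/z)²) = √(0.00150 + 0.0125) = 0.118, so δp = 364.
Q = p − y + s: δQ = √(δp² + δy² + δs²) = √(1.33e+05 + 12100 + 961) = 382
Q = 2860, so δQ/Q = 382/2860 = 0.134.

13.4%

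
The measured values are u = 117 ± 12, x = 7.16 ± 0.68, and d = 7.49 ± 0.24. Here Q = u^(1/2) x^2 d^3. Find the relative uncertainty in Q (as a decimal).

Products/powers → add relative errors in quadrature, weighted by exponent:
  (½·δu/u)² = (0.5×0.103)² = 0.00263;  (2·δx/x)² = (2×0.0950)² = 0.0361;  (3·δd/d)² = (3×0.0320)² = 0.00924
δQ/Q = √(0.0479) = 0.219

0.219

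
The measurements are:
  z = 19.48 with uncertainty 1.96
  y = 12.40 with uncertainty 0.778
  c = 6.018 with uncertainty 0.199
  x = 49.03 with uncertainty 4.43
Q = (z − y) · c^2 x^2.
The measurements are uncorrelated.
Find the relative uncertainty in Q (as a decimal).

0.355

Let u = z − y = 7.080. δu = √(δz² + δy²) = √(3.84 + 0.605) = 2.11, so δu/u = 0.298.
Q is then a monomial in u, c, x:
δQ/Q = √((δu/u)² + (2·δc/c)² + (2·δx/x)²) = √(0.0887 + 0.00437 + 0.0327) = 0.355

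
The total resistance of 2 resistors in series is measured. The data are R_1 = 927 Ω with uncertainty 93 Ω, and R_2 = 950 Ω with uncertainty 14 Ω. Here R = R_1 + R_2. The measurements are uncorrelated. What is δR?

94.0 Ω

Each term contributes (cᵢ δxᵢ)² to (δR)²:
  (δR_1)² = 8650;  (δR_2)² = 196
δR = √(8840) = 94.0 Ω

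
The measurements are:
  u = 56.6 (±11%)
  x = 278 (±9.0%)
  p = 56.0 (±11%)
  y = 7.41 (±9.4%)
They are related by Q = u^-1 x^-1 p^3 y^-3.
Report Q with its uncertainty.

0.0274 ± 0.0125

For a monomial Q ∝ u^-1, x^-1, p^3, y^-3, fractional errors add in quadrature:
  (-1·δu/u)² = (-1×0.110)² = 0.0121;  (-1·δx/x)² = (-1×0.0900)² = 0.00810;  (3·δp/p)² = (3×0.110)² = 0.109;  (-3·δy/y)² = (-3×0.0940)² = 0.0795
δQ/Q = √(0.209) = 0.457
Q = 0.0274, so δQ = 0.457 × 0.0274 = 0.0125.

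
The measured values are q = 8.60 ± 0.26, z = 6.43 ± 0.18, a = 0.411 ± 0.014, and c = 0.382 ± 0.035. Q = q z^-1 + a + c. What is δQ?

Let p = q·z^-1 = 1.34. δp/p = √((1·δq/q)² + (-1·δz/z)²) = √(0.000914 + 0.000784) = 0.0412, so δp = 0.0551.
Q = p + a + c: δQ = √(δp² + δa² + δc²) = √(0.00304 + 0.000196 + 0.00123) = 0.0668

0.0668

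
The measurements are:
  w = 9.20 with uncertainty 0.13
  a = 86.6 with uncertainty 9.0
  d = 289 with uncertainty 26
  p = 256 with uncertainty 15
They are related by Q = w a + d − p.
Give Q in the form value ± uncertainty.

830 ± 88.8

Let h = w·a = 797. δh/h = √((1·δw/w)² + (1·δa/a)²) = √(0.000200 + 0.0108) = 0.105, so δh = 83.6.
Q = h + d − p: δQ = √(δh² + δd² + δp²) = √(6980 + 676 + 225) = 88.8
Q = 830.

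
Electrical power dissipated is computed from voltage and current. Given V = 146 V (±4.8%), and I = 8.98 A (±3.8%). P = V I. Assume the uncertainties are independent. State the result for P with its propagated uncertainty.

Relative error in a monomial: (δP/P)² = Σ (nᵢ · δxᵢ/xᵢ)².
  (1·δV/V)² = (1×0.0480)² = 0.00230;  (1·δI/I)² = (1×0.0380)² = 0.00144
δP/P = √(0.00375) = 0.0612
P = 1310 W, so δP = 0.0612 × 1310 = 80.3 W.

1310 ± 80.3 W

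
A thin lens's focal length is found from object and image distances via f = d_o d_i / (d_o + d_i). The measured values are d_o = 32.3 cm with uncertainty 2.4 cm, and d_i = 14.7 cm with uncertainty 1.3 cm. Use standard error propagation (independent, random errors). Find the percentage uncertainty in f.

6.51%

∂f/∂d_o = (d_i/(d_o+d_i))² = 0.0978;  ∂f/∂d_i = (d_o/(d_o+d_i))² = 0.472
δf = √((∂f/∂d_o · δd_o)² + (∂f/∂d_i · δd_i)²) = √(0.0551 + 0.377) = 0.657 cm
f = 10.1 cm, so δf/f = 0.657/10.1 = 0.0651.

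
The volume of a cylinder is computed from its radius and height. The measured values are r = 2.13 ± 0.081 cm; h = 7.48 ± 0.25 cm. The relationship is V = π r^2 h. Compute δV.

Since V is a product/quotient, work with relative uncertainties:
  (2·δr/r)² = (2×0.0380)² = 0.00578;  (1·δh/h)² = (1×0.0334)² = 0.00112
δV/V = √(0.00690) = 0.0831
V = 107 cm^3, so δV = 0.0831 × 107 = 8.86 cm^3.

8.86 cm^3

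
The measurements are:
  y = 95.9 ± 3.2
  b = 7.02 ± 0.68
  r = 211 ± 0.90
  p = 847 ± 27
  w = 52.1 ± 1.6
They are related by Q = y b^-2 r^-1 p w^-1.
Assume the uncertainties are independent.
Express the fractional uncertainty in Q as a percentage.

Products/powers → add relative errors in quadrature, weighted by exponent:
  (1·δy/y)² = (1×0.0334)² = 0.00111;  (-2·δb/b)² = (-2×0.0969)² = 0.0375;  (-1·δr/r)² = (-1×0.00427)² = 1.82e-05;  (1·δp/p)² = (1×0.0319)² = 0.00102;  (-1·δw/w)² = (-1×0.0307)² = 0.000943
δQ/Q = √(0.0406) = 0.202

20.2%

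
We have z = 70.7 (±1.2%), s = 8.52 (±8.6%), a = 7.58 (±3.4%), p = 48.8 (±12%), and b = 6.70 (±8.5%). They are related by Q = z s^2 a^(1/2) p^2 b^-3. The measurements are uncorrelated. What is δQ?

For a monomial Q ∝ z, s^2, a^(1/2), p^2, b^-3, fractional errors add in quadrature:
  (1·δz/z)² = (1×0.0120)² = 0.000144;  (2·δs/s)² = (2×0.0860)² = 0.0296;  (½·δa/a)² = (0.5×0.0340)² = 0.000289;  (2·δp/p)² = (2×0.120)² = 0.0576;  (-3·δb/b)² = (-3×0.0850)² = 0.0650
δQ/Q = √(0.153) = 0.391
Q = 1.12e+05, so δQ = 0.391 × 1.12e+05 = 43700.

43700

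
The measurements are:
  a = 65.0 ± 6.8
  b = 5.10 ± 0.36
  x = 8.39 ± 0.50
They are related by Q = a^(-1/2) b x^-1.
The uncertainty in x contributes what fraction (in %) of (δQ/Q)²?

(δQ/Q)² = (−½·δa/a)² + (1·δb/b)² + (-1·δx/x)²
  a term: (-0.5×0.105)² = 0.00274
  b term: (1×0.0706)² = 0.00498
  x term: (-1×0.0596)² = 0.00355
Total = 0.0113. Share from x = 0.00355/0.0113 = 0.315.

31.5%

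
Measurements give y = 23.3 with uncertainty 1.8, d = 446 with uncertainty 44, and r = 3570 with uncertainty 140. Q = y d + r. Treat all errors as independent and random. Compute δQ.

Let p = y·d = 10400. δp/p = √((1·δy/y)² + (1·δd/d)²) = √(0.00597 + 0.00973) = 0.125, so δp = 1300.
Q = p + r: δQ = √(δp² + δr²) = √(1.7e+06 + 19600) = 1310

1310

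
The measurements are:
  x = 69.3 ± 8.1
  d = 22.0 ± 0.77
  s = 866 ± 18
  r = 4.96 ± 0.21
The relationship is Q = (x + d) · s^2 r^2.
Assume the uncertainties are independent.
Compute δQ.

2.19e+08

Let u = x + d = 91.3. δu = √(δx² + δd²) = √(65.6 + 0.593) = 8.14, so δu/u = 0.0891.
Q is then a monomial in u, s, r:
δQ/Q = √((δu/u)² + (2·δs/s)² + (2·δr/r)²) = √(0.00794 + 0.00173 + 0.00717) = 0.130
Q = 1.68e+09, so δQ = 0.130 × 1.68e+09 = 2.19e+08.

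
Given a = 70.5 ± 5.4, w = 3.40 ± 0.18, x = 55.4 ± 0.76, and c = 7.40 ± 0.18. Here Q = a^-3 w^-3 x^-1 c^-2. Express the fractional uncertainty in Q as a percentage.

Since Q is a product/quotient, work with relative uncertainties:
  (-3·δa/a)² = (-3×0.0766)² = 0.0528;  (-3·δw/w)² = (-3×0.0529)² = 0.0252;  (-1·δx/x)² = (-1×0.0137)² = 0.000188;  (-2·δc/c)² = (-2×0.0243)² = 0.00237
δQ/Q = √(0.0806) = 0.284

28.4%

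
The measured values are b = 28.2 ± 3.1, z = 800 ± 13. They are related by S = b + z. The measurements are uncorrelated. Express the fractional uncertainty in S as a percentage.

1.61%

Each term contributes (cᵢ δxᵢ)² to (δS)²:
  (δb)² = 9.61;  (δz)² = 169
δS = √(179) = 13.4
S = 828, so δS/S = 13.4/828 = 0.0161.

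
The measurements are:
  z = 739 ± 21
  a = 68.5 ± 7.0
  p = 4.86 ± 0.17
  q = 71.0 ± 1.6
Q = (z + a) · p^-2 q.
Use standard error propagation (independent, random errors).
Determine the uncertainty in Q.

190

Let u = z + a = 808. δu = √(δz² + δa²) = √(441 + 49.0) = 22.1, so δu/u = 0.0274.
Q is then a monomial in u, p, q:
δQ/Q = √((δu/u)² + (-2·δp/p)² + (1·δq/q)²) = √(0.000751 + 0.00489 + 0.000508) = 0.0784
Q = 2430, so δQ = 0.0784 × 2430 = 190.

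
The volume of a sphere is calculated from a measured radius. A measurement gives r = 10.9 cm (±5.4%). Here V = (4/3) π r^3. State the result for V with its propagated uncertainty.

5420 ± 879 cm^3

Relative error in a monomial: (δV/V)² = Σ (nᵢ · δxᵢ/xᵢ)².
  (3·δr/r)² = (3×0.0540)² = 0.0262
δV/V = √(0.0262) = 0.162
V = 5420 cm^3, so δV = 0.162 × 5420 = 879 cm^3.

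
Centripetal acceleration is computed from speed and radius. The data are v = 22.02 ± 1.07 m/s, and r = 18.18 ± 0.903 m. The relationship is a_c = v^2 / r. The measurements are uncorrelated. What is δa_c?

2.91 m/s^2

Since a_c is a product/quotient, work with relative uncertainties:
  (2·δv/v)² = (2×0.0486)² = 0.00944;  (-1·δr/r)² = (-1×0.0497)² = 0.00247
δa_c/a_c = √(0.0119) = 0.109
a_c = 26.67 m/s^2, so δa_c = 0.109 × 26.67 = 2.91 m/s^2.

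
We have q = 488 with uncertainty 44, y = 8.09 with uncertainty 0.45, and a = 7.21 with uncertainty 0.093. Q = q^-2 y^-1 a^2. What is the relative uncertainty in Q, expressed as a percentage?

19.0%

For a monomial Q ∝ q^-2, y^-1, a^2, fractional errors add in quadrature:
  (-2·δq/q)² = (-2×0.0902)² = 0.0325;  (-1·δy/y)² = (-1×0.0556)² = 0.00309;  (2·δa/a)² = (2×0.0129)² = 0.000666
δQ/Q = √(0.0363) = 0.190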